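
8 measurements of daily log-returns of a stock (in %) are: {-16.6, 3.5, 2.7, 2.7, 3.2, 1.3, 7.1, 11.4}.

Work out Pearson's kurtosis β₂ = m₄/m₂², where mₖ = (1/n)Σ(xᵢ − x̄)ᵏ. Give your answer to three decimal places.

4.664

x̄ = 1.9125
Σ(xᵢ − x̄)² = 465.4288 ⇒ m₂ = 58.17859
Σ(xᵢ − x̄)⁴ = 126288.4085 ⇒ m₄ = 15786.05106
m₂² = 3384.74877
β₂ = m₄/m₂² = 15786.05106 / 3384.74877 ≈ 4.664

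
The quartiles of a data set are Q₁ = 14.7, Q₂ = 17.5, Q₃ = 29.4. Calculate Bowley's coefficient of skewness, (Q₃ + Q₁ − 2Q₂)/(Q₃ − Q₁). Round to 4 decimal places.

numerator: Q₃ + Q₁ − 2Q₂ = 29.4 + 14.7 − 2×17.5 = 9.1000
denominator: Q₃ − Q₁ = 29.4 − 14.7 = 14.7000
Bowley skewness = 9.1000 / 14.7000 ≈ 0.6190

0.6190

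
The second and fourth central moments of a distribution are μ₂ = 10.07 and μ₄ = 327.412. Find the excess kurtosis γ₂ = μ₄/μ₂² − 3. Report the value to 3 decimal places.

μ₂² = 10.07² = 101.40490
μ₄/μ₂² = 327.412 / 101.40490 = 3.22876
γ₂ = 3.22876 − 3 ≈ 0.229

0.229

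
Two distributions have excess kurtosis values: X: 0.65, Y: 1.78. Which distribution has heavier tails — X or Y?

Higher excess kurtosis ⇒ heavier tails relative to the normal distribution.
0.65 vs 1.78: the larger is 1.78, so Y has heavier tails.

Y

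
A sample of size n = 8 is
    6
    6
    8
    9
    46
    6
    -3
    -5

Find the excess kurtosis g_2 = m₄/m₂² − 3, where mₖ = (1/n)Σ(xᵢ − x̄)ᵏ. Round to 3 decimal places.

2.067

x̄ = 9.1250
Σ(xᵢ − x̄)² = 1736.8750 ⇒ m₂ = 217.10938
Σ(xᵢ − x̄)⁴ = 1910670.3379 ⇒ m₄ = 238833.79224
m₂² = 47136.48071
g_2 = m₄/m₂² − 3 = 5.06686 − 3 ≈ 2.067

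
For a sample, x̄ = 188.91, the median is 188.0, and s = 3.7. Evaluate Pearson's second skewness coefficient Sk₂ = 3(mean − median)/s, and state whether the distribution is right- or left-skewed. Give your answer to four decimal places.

0.7378, right-skewed

Sk₂ = 3(188.91 − 188.0) / 3.7 = 3 × 0.9100 / 3.7
    = 2.7300 / 3.7 ≈ 0.7378
Sk₂ > 0 ⇒ mean > median ⇒ right-skewed (positive skew).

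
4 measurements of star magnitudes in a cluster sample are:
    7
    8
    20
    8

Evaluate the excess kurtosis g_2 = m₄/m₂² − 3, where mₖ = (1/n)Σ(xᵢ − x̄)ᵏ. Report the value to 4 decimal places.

x̄ = 10.7500
Σ(xᵢ − x̄)² = 114.7500 ⇒ m₂ = 28.68750
Σ(xᵢ − x̄)⁴ = 7633.0781 ⇒ m₄ = 1908.26953
m₂² = 822.97266
g_2 = m₄/m₂² − 3 = 2.31875 − 3 ≈ -0.6812

-0.6812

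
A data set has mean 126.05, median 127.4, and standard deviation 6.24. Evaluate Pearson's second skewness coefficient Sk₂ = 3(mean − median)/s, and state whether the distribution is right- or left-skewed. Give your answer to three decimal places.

Sk₂ = 3(126.05 − 127.4) / 6.24 = 3 × -1.3500 / 6.24
    = -4.0500 / 6.24 ≈ -0.649
Sk₂ < 0 ⇒ mean < median ⇒ left-skewed (negative skew).

-0.649, left-skewed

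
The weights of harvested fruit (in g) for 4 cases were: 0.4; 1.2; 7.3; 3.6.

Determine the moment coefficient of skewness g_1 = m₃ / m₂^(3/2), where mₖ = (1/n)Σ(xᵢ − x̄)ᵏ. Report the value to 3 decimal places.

x̄ = (0.4 + 1.2 + 7.3 + 3.6) / 4 = 3.1250
deviations (xᵢ − x̄): -2.7250, -1.9250, 4.1750, 0.4750
Σ(xᵢ − x̄)² = 28.7875 ⇒ m₂ = 28.7875/4 = 7.19688
Σ(xᵢ − x̄)³ = 45.5119 ⇒ m₃ = 45.5119/4 = 11.37797
m₂^(3/2) = 7.19688^(1.5) = 19.30705
g_1 = m₃ / m₂^(3/2) = 11.37797 / 19.30705 ≈ 0.589

0.589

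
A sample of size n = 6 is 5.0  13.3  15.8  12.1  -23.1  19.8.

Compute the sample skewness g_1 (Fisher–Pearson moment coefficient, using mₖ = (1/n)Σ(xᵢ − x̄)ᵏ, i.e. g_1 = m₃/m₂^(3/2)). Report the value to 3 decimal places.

x̄ = (5.0 + 13.3 + 15.8 + 12.1 - 23.1 + 19.8) / 6 = 7.1500
deviations (xᵢ − x̄): -2.1500, 6.1500, 8.6500, 4.9500, -30.2500, 12.6500
Σ(xᵢ − x̄)² = 1216.8550 ⇒ m₂ = 1216.8550/6 = 202.80917
Σ(xᵢ − x̄)³ = -24665.1840 ⇒ m₃ = -24665.1840/6 = -4110.86400
m₂^(3/2) = 202.80917^(1.5) = 2888.22731
g_1 = m₃ / m₂^(3/2) = -4110.86400 / 2888.22731 ≈ -1.423

-1.423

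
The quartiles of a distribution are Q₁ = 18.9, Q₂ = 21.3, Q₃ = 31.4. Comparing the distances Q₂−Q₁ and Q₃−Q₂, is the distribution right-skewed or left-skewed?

right-skewed

Q₂ − Q₁ = 2.4;  Q₃ − Q₂ = 10.1
Q₃ − Q₂ > Q₂ − Q₁ ⇒ the upper half is more spread out ⇒ right-skewed.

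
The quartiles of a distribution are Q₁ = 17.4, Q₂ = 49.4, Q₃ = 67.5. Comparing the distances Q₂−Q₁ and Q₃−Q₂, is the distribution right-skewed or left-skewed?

Q₂ − Q₁ = 32.0;  Q₃ − Q₂ = 18.1
Q₂ − Q₁ > Q₃ − Q₂ ⇒ the lower half is more spread out ⇒ left-skewed.

left-skewed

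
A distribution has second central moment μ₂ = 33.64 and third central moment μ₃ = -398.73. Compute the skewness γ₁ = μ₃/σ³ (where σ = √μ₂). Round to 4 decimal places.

σ = √μ₂ = √33.64 = 5.80000
σ³ = μ₂^(3/2) = 195.11200
γ₁ = μ₃/σ³ = -398.73 / 195.11200 ≈ -2.0436

-2.0436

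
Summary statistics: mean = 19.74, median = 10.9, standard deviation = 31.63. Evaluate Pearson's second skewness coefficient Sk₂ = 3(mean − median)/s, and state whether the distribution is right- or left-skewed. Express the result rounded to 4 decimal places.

Sk₂ = 3(19.74 − 10.9) / 31.63 = 3 × 8.8400 / 31.63
    = 26.5200 / 31.63 ≈ 0.8384
Sk₂ > 0 ⇒ mean > median ⇒ right-skewed (positive skew).

0.8384, right-skewed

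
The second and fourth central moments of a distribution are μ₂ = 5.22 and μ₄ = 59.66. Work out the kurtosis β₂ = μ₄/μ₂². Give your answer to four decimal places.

2.1895

μ₂² = 5.22² = 27.24840
μ₄/μ₂² = 59.66 / 27.24840 = 2.18949
β₂ ≈ 2.1895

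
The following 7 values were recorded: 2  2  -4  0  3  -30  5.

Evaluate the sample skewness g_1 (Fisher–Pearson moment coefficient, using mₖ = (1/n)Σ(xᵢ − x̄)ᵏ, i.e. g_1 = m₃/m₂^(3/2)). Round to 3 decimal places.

-1.827

x̄ = (2 + 2 - 4 + 0 + 3 - 30 + 5) / 7 = -3.1429
deviations (xᵢ − x̄): 5.1429, 5.1429, -0.8571, 3.1429, 6.1429, -26.8571, 8.1429
Σ(xᵢ − x̄)² = 888.8571 ⇒ m₂ = 888.8571/7 = 126.97959
Σ(xᵢ − x̄)³ = -18298.0408 ⇒ m₃ = -18298.0408/7 = -2614.00583
m₂^(3/2) = 126.97959^(1.5) = 1430.87235
g_1 = m₃ / m₂^(3/2) = -2614.00583 / 1430.87235 ≈ -1.827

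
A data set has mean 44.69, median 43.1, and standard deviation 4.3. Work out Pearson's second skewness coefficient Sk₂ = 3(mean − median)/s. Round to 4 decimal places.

Sk₂ = 3(44.69 − 43.1) / 4.3 = 3 × 1.5900 / 4.3
    = 4.7700 / 4.3 ≈ 1.1093

1.1093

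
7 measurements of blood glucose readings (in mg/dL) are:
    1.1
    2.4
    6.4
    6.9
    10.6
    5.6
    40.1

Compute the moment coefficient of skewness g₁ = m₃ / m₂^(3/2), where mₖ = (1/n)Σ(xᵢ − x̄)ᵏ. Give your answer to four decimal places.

1.8183

x̄ = (1.1 + 2.4 + 6.4 + 6.9 + 10.6 + 5.6 + 40.1) / 7 = 10.4429
deviations (xᵢ − x̄): -9.3429, -8.0429, -4.0429, -3.5429, 0.1571, -4.8429, 29.6571
Σ(xᵢ − x̄)² = 1083.8971 ⇒ m₂ = 1083.8971/7 = 154.84245
Σ(xᵢ − x̄)³ = 24524.8982 ⇒ m₃ = 24524.8982/7 = 3503.55689
m₂^(3/2) = 154.84245^(1.5) = 1926.79294
g₁ = m₃ / m₂^(3/2) = 3503.55689 / 1926.79294 ≈ 1.8183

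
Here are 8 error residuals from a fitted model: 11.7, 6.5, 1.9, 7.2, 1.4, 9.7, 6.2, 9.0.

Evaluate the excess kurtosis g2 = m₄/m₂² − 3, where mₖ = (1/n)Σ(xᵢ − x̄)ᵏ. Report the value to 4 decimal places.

x̄ = 6.7000
Σ(xᵢ − x̄)² = 90.9600 ⇒ m₂ = 11.37000
Σ(xᵢ − x̄)⁴ = 2054.0004 ⇒ m₄ = 256.75005
m₂² = 129.27690
g2 = m₄/m₂² − 3 = 1.98605 − 3 ≈ -1.0140

-1.0140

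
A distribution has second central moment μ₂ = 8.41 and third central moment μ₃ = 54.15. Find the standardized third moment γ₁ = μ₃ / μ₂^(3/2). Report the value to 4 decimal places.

2.2203

σ = √μ₂ = √8.41 = 2.90000
σ³ = μ₂^(3/2) = 24.38900
γ₁ = μ₃/σ³ = 54.15 / 24.38900 ≈ 2.2203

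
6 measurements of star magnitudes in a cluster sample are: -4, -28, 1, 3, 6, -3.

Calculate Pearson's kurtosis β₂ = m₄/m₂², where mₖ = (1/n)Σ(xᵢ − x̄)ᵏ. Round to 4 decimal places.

x̄ = -4.1667
Σ(xᵢ − x̄)² = 750.8333 ⇒ m₂ = 125.13889
Σ(xᵢ − x̄)⁴ = 336691.4861 ⇒ m₄ = 56115.24769
m₂² = 15659.74151
β₂ = m₄/m₂² = 56115.24769 / 15659.74151 ≈ 3.5834

3.5834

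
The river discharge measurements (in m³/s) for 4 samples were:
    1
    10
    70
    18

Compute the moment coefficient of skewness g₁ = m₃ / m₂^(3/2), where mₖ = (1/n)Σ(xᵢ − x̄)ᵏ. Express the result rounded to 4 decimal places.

0.9828

x̄ = (1 + 10 + 70 + 18) / 4 = 24.7500
deviations (xᵢ − x̄): -23.7500, -14.7500, 45.2500, -6.7500
Σ(xᵢ − x̄)² = 2874.7500 ⇒ m₂ = 2874.7500/4 = 718.68750
Σ(xᵢ − x̄)³ = 75739.1250 ⇒ m₃ = 75739.1250/4 = 18934.78125
m₂^(3/2) = 718.68750^(1.5) = 19266.82430
g₁ = m₃ / m₂^(3/2) = 18934.78125 / 19266.82430 ≈ 0.9828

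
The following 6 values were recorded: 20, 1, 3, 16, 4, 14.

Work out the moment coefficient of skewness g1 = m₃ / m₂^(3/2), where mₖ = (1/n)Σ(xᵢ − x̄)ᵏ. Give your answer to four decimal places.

x̄ = (20 + 1 + 3 + 16 + 4 + 14) / 6 = 9.6667
deviations (xᵢ − x̄): 10.3333, -8.6667, -6.6667, 6.3333, -5.6667, 4.3333
Σ(xᵢ − x̄)² = 317.3333 ⇒ m₂ = 317.3333/6 = 52.88889
Σ(xᵢ − x̄)³ = 309.5556 ⇒ m₃ = 309.5556/6 = 51.59259
m₂^(3/2) = 52.88889^(1.5) = 384.63311
g1 = m₃ / m₂^(3/2) = 51.59259 / 384.63311 ≈ 0.1341

0.1341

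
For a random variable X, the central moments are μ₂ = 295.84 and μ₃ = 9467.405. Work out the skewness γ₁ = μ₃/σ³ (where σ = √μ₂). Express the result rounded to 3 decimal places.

σ = √μ₂ = √295.84 = 17.20000
σ³ = μ₂^(3/2) = 5088.44800
γ₁ = μ₃/σ³ = 9467.405 / 5088.44800 ≈ 1.861

1.861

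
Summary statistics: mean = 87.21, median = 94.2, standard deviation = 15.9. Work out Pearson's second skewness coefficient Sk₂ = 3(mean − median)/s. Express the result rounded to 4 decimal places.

Sk₂ = 3(87.21 − 94.2) / 15.9 = 3 × -6.9900 / 15.9
    = -20.9700 / 15.9 ≈ -1.3189

-1.3189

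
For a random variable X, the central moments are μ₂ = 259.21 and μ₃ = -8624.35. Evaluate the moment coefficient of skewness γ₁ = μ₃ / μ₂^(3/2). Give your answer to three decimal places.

σ = √μ₂ = √259.21 = 16.10000
σ³ = μ₂^(3/2) = 4173.28100
γ₁ = μ₃/σ³ = -8624.35 / 4173.28100 ≈ -2.067

-2.067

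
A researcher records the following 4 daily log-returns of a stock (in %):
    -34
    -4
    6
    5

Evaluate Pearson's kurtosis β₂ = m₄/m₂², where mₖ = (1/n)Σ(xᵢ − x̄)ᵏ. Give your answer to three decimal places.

x̄ = -6.7500
Σ(xᵢ − x̄)² = 1050.7500 ⇒ m₂ = 262.68750
Σ(xᵢ − x̄)⁴ = 596944.0781 ⇒ m₄ = 149236.01953
m₂² = 69004.72266
β₂ = m₄/m₂² = 149236.01953 / 69004.72266 ≈ 2.163

2.163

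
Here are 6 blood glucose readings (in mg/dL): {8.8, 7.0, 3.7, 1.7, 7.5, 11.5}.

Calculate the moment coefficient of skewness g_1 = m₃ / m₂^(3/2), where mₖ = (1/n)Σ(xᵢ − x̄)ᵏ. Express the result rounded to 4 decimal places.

x̄ = (8.8 + 7.0 + 3.7 + 1.7 + 7.5 + 11.5) / 6 = 6.7000
deviations (xᵢ − x̄): 2.1000, 0.3000, -3.0000, -5.0000, 0.8000, 4.8000
Σ(xᵢ − x̄)² = 62.1800 ⇒ m₂ = 62.1800/6 = 10.36333
Σ(xᵢ − x̄)³ = -31.6080 ⇒ m₃ = -31.6080/6 = -5.26800
m₂^(3/2) = 10.36333^(1.5) = 33.36178
g_1 = m₃ / m₂^(3/2) = -5.26800 / 33.36178 ≈ -0.1579

-0.1579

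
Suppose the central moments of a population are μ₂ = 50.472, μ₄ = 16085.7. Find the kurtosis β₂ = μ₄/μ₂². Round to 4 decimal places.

μ₂² = 50.472² = 2547.42278
μ₄/μ₂² = 16085.7 / 2547.42278 = 6.31450
β₂ ≈ 6.3145

6.3145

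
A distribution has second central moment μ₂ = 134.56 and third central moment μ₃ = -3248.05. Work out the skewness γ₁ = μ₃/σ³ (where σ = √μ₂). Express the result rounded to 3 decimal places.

σ = √μ₂ = √134.56 = 11.60000
σ³ = μ₂^(3/2) = 1560.89600
γ₁ = μ₃/σ³ = -3248.05 / 1560.89600 ≈ -2.081

-2.081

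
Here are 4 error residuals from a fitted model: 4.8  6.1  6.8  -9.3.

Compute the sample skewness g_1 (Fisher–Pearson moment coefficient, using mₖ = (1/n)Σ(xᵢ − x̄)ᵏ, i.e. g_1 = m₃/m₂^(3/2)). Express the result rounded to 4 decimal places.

-1.1147

x̄ = (4.8 + 6.1 + 6.8 - 9.3) / 4 = 2.1000
deviations (xᵢ − x̄): 2.7000, 4.0000, 4.7000, -11.4000
Σ(xᵢ − x̄)² = 175.3400 ⇒ m₂ = 175.3400/4 = 43.83500
Σ(xᵢ − x̄)³ = -1294.0380 ⇒ m₃ = -1294.0380/4 = -323.50950
m₂^(3/2) = 43.83500^(1.5) = 290.22279
g_1 = m₃ / m₂^(3/2) = -323.50950 / 290.22279 ≈ -1.1147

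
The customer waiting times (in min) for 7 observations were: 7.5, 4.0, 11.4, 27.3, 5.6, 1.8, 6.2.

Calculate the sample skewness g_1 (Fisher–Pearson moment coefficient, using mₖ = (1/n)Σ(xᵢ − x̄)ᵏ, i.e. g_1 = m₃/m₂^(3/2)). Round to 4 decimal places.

x̄ = (7.5 + 4.0 + 11.4 + 27.3 + 5.6 + 1.8 + 6.2) / 7 = 9.1143
deviations (xᵢ − x̄): -1.6143, -5.1143, 2.2857, 18.1857, -3.5143, -7.3143, -2.9143
Σ(xᵢ − x̄)² = 439.0486 ⇒ m₂ = 439.0486/7 = 62.72122
Σ(xᵢ − x̄)³ = 5428.8906 ⇒ m₃ = 5428.8906/7 = 775.55580
m₂^(3/2) = 62.72122^(1.5) = 496.73160
g_1 = m₃ / m₂^(3/2) = 775.55580 / 496.73160 ≈ 1.5613

1.5613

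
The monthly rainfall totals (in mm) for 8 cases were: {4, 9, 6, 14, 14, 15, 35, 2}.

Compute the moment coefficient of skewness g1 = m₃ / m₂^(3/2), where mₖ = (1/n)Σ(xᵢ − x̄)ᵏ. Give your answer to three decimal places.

1.313

x̄ = (4 + 9 + 6 + 14 + 14 + 15 + 35 + 2) / 8 = 12.3750
deviations (xᵢ − x̄): -8.3750, -3.3750, -6.3750, 1.6250, 1.6250, 2.6250, 22.6250, -10.3750
Σ(xᵢ − x̄)² = 753.8750 ⇒ m₂ = 753.8750/8 = 94.23438
Σ(xᵢ − x̄)³ = 9606.4688 ⇒ m₃ = 9606.4688/8 = 1200.80859
m₂^(3/2) = 94.23438^(1.5) = 914.77446
g1 = m₃ / m₂^(3/2) = 1200.80859 / 914.77446 ≈ 1.313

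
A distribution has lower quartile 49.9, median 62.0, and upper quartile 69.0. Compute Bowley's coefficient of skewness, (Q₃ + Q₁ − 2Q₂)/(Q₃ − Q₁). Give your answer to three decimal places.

numerator: Q₃ + Q₁ − 2Q₂ = 69.0 + 49.9 − 2×62.0 = -5.1000
denominator: Q₃ − Q₁ = 69.0 − 49.9 = 19.1000
Bowley skewness = -5.1000 / 19.1000 ≈ -0.267

-0.267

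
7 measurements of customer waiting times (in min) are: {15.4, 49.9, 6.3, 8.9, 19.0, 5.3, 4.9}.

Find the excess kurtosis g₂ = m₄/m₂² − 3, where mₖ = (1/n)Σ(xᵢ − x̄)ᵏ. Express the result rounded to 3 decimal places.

x̄ = 15.6714
Σ(xᵢ − x̄)² = 1540.0143 ⇒ m₂ = 220.00204
Σ(xᵢ − x̄)⁴ = 1407605.3187 ⇒ m₄ = 201086.47410
m₂² = 48400.89796
g₂ = m₄/m₂² − 3 = 4.15460 − 3 ≈ 1.155

1.155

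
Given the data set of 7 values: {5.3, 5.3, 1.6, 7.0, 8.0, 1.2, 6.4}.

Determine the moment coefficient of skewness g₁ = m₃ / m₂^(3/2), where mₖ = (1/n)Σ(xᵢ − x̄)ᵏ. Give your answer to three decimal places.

x̄ = (5.3 + 5.3 + 1.6 + 7.0 + 8.0 + 1.2 + 6.4) / 7 = 4.9714
deviations (xᵢ − x̄): 0.3286, 0.3286, -3.3714, 2.0286, 3.0286, -3.7714, 1.4286
Σ(xᵢ − x̄)² = 41.1343 ⇒ m₂ = 41.1343/7 = 5.87633
Σ(xᵢ − x̄)³ = -52.8520 ⇒ m₃ = -52.8520/7 = -7.55029
m₂^(3/2) = 5.87633^(1.5) = 14.24488
g₁ = m₃ / m₂^(3/2) = -7.55029 / 14.24488 ≈ -0.530

-0.530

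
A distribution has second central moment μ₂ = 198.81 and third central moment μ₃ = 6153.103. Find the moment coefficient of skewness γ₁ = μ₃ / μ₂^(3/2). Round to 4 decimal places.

2.1950

σ = √μ₂ = √198.81 = 14.10000
σ³ = μ₂^(3/2) = 2803.22100
γ₁ = μ₃/σ³ = 6153.103 / 2803.22100 ≈ 2.1950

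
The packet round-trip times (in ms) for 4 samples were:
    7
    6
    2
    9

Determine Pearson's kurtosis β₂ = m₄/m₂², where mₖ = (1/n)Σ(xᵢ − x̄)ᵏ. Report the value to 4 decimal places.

x̄ = 6.0000
Σ(xᵢ − x̄)² = 26.0000 ⇒ m₂ = 6.50000
Σ(xᵢ − x̄)⁴ = 338.0000 ⇒ m₄ = 84.50000
m₂² = 42.25000
β₂ = m₄/m₂² = 84.50000 / 42.25000 ≈ 2.0000

2.0000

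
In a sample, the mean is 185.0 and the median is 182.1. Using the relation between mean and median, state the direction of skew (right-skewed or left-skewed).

right-skewed

mean − median = 185.0 − 182.1 = 2.9
mean > median ⇒ the longer tail is on the right ⇒ right-skewed (positively skewed).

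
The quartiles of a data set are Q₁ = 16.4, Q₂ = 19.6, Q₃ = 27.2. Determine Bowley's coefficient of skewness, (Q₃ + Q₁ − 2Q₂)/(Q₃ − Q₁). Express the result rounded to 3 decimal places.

0.407

numerator: Q₃ + Q₁ − 2Q₂ = 27.2 + 16.4 − 2×19.6 = 4.4000
denominator: Q₃ − Q₁ = 27.2 − 16.4 = 10.8000
Bowley skewness = 4.4000 / 10.8000 ≈ 0.407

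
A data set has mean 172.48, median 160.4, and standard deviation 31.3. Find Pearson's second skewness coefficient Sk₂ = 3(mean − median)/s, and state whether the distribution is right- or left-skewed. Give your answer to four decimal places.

Sk₂ = 3(172.48 − 160.4) / 31.3 = 3 × 12.0800 / 31.3
    = 36.2400 / 31.3 ≈ 1.1578
Sk₂ > 0 ⇒ mean > median ⇒ right-skewed (positive skew).

1.1578, right-skewed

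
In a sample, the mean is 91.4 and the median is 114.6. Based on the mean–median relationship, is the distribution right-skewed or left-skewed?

left-skewed

mean − median = 91.4 − 114.6 = -23.2
mean < median ⇒ the longer tail is on the left ⇒ left-skewed (negatively skewed).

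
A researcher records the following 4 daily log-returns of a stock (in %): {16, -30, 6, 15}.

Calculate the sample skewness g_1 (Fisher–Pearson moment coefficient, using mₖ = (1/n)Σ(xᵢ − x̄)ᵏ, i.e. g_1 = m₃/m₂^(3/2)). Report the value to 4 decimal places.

-1.0146

x̄ = (16 - 30 + 6 + 15) / 4 = 1.7500
deviations (xᵢ − x̄): 14.2500, -31.7500, 4.2500, 13.2500
Σ(xᵢ − x̄)² = 1404.7500 ⇒ m₂ = 1404.7500/4 = 351.18750
Σ(xᵢ − x̄)³ = -26709.3750 ⇒ m₃ = -26709.3750/4 = -6677.34375
m₂^(3/2) = 351.18750^(1.5) = 6581.25281
g_1 = m₃ / m₂^(3/2) = -6677.34375 / 6581.25281 ≈ -1.0146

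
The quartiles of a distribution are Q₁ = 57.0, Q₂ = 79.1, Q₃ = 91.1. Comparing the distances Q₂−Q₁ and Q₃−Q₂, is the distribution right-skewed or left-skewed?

left-skewed

Q₂ − Q₁ = 22.1;  Q₃ − Q₂ = 12.0
Q₂ − Q₁ > Q₃ − Q₂ ⇒ the lower half is more spread out ⇒ left-skewed.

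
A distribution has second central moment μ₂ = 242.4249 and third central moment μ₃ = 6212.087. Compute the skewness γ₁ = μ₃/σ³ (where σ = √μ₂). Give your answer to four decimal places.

1.6458

σ = √μ₂ = √242.4249 = 15.57000
σ³ = μ₂^(3/2) = 3774.55569
γ₁ = μ₃/σ³ = 6212.087 / 3774.55569 ≈ 1.6458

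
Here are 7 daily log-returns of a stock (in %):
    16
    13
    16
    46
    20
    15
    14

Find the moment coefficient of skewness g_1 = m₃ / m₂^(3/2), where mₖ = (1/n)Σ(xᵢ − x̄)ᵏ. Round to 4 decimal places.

1.8958

x̄ = (16 + 13 + 16 + 46 + 20 + 15 + 14) / 7 = 20.0000
deviations (xᵢ − x̄): -4.0000, -7.0000, -4.0000, 26.0000, 0.0000, -5.0000, -6.0000
Σ(xᵢ − x̄)² = 818.0000 ⇒ m₂ = 818.0000/7 = 116.85714
Σ(xᵢ − x̄)³ = 16764.0000 ⇒ m₃ = 16764.0000/7 = 2394.85714
m₂^(3/2) = 116.85714^(1.5) = 1263.23135
g_1 = m₃ / m₂^(3/2) = 2394.85714 / 1263.23135 ≈ 1.8958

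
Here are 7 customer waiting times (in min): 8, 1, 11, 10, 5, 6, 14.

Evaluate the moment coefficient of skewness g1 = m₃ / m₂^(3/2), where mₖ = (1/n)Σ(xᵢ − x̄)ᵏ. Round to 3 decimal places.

x̄ = (8 + 1 + 11 + 10 + 5 + 6 + 14) / 7 = 7.8571
deviations (xᵢ − x̄): 0.1429, -6.8571, 3.1429, 2.1429, -2.8571, -1.8571, 6.1429
Σ(xᵢ − x̄)² = 110.8571 ⇒ m₂ = 110.8571/7 = 15.83673
Σ(xᵢ − x̄)³ = -79.4694 ⇒ m₃ = -79.4694/7 = -11.35277
m₂^(3/2) = 15.83673^(1.5) = 63.02291
g1 = m₃ / m₂^(3/2) = -11.35277 / 63.02291 ≈ -0.180

-0.180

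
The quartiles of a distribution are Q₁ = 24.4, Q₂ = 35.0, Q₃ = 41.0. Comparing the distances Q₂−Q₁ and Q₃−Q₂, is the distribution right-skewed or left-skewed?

left-skewed

Q₂ − Q₁ = 10.6;  Q₃ − Q₂ = 6.0
Q₂ − Q₁ > Q₃ − Q₂ ⇒ the lower half is more spread out ⇒ left-skewed.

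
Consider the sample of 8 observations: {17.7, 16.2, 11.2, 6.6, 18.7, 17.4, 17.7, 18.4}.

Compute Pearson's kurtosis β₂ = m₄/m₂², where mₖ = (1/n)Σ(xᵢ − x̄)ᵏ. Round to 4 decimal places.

x̄ = 15.4875
Σ(xᵢ − x̄)² = 130.1288 ⇒ m₂ = 16.26609
Σ(xᵢ − x̄)⁴ = 6816.9942 ⇒ m₄ = 852.12428
m₂² = 264.58581
β₂ = m₄/m₂² = 852.12428 / 264.58581 ≈ 3.2206

3.2206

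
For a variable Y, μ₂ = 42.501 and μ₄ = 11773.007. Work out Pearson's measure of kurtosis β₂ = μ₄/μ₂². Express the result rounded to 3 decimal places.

6.518

μ₂² = 42.501² = 1806.33500
μ₄/μ₂² = 11773.007 / 1806.33500 = 6.51762
β₂ ≈ 6.518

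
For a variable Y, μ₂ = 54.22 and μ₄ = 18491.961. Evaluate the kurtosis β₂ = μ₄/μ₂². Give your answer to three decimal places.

μ₂² = 54.22² = 2939.80840
μ₄/μ₂² = 18491.961 / 2939.80840 = 6.29019
β₂ ≈ 6.290

6.290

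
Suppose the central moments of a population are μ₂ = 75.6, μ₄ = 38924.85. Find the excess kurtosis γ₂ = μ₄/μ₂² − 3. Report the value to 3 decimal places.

3.811

μ₂² = 75.6² = 5715.36000
μ₄/μ₂² = 38924.85 / 5715.36000 = 6.81057
γ₂ = 6.81057 − 3 ≈ 3.811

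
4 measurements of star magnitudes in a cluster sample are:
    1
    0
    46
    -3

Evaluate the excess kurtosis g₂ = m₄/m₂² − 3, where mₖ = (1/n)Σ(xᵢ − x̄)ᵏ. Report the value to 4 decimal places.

-0.6801

x̄ = 11.0000
Σ(xᵢ − x̄)² = 1642.0000 ⇒ m₂ = 410.50000
Σ(xᵢ − x̄)⁴ = 1563682.0000 ⇒ m₄ = 390920.50000
m₂² = 168510.25000
g₂ = m₄/m₂² − 3 = 2.31986 − 3 ≈ -0.6801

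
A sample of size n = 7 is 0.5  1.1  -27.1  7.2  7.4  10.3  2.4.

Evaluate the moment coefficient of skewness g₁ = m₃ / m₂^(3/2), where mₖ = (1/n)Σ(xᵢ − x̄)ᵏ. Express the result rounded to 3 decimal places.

-1.684

x̄ = (0.5 + 1.1 - 27.1 + 7.2 + 7.4 + 10.3 + 2.4) / 7 = 0.2571
deviations (xᵢ − x̄): 0.2429, 0.8429, -27.3571, 6.9429, 7.1429, 10.0429, 2.1429
Σ(xᵢ − x̄)² = 953.8571 ⇒ m₂ = 953.8571/7 = 136.26531
Σ(xᵢ − x̄)³ = -18751.9837 ⇒ m₃ = -18751.9837/7 = -2678.85481
m₂^(3/2) = 136.26531^(1.5) = 1590.66214
g₁ = m₃ / m₂^(3/2) = -2678.85481 / 1590.66214 ≈ -1.684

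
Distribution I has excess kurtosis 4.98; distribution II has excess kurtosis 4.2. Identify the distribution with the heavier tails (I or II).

Higher excess kurtosis ⇒ heavier tails relative to the normal distribution.
4.98 vs 4.2: the larger is 4.98, so I has heavier tails.

I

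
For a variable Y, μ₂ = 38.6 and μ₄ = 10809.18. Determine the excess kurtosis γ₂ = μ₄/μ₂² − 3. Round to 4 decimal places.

4.2547

μ₂² = 38.6² = 1489.96000
μ₄/μ₂² = 10809.18 / 1489.96000 = 7.25468
γ₂ = 7.25468 − 3 ≈ 4.2547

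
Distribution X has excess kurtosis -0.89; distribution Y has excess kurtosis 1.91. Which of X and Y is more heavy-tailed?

Y

Higher excess kurtosis ⇒ heavier tails relative to the normal distribution.
-0.89 vs 1.91: the larger is 1.91, so Y has heavier tails. (Y is leptokurtic — heavier-than-normal tails; the other is platykurtic.)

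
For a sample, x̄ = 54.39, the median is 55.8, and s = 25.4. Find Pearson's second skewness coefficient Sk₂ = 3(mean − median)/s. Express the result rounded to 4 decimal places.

Sk₂ = 3(54.39 − 55.8) / 25.4 = 3 × -1.4100 / 25.4
    = -4.2300 / 25.4 ≈ -0.1665

-0.1665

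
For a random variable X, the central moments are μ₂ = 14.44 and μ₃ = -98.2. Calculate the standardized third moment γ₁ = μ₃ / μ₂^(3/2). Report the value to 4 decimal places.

-1.7896

σ = √μ₂ = √14.44 = 3.80000
σ³ = μ₂^(3/2) = 54.87200
γ₁ = μ₃/σ³ = -98.2 / 54.87200 ≈ -1.7896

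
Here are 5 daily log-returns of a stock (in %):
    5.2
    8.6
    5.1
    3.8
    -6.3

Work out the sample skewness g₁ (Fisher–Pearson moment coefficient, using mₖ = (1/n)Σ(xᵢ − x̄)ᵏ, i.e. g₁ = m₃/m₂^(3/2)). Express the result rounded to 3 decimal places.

x̄ = (5.2 + 8.6 + 5.1 + 3.8 - 6.3) / 5 = 3.2800
deviations (xᵢ − x̄): 1.9200, 5.3200, 1.8200, 0.5200, -9.5800
Σ(xᵢ − x̄)² = 127.3480 ⇒ m₂ = 127.3480/5 = 25.46960
Σ(xᵢ − x̄)³ = -715.4021 ⇒ m₃ = -715.4021/5 = -143.08042
m₂^(3/2) = 25.46960^(1.5) = 128.53849
g₁ = m₃ / m₂^(3/2) = -143.08042 / 128.53849 ≈ -1.113

-1.113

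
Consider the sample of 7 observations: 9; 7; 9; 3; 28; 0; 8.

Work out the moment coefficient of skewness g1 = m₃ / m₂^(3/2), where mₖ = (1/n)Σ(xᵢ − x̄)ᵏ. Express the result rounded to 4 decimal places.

x̄ = (9 + 7 + 9 + 3 + 28 + 0 + 8) / 7 = 9.1429
deviations (xᵢ − x̄): -0.1429, -2.1429, -0.1429, -6.1429, 18.8571, -9.1429, -1.1429
Σ(xᵢ − x̄)² = 482.8571 ⇒ m₂ = 482.8571/7 = 68.97959
Σ(xᵢ − x̄)³ = 5698.0408 ⇒ m₃ = 5698.0408/7 = 814.00583
m₂^(3/2) = 68.97959^(1.5) = 572.90278
g1 = m₃ / m₂^(3/2) = 814.00583 / 572.90278 ≈ 1.4208

1.4208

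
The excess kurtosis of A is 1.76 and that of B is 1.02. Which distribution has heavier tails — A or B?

A

Higher excess kurtosis ⇒ heavier tails relative to the normal distribution.
1.76 vs 1.02: the larger is 1.76, so A has heavier tails.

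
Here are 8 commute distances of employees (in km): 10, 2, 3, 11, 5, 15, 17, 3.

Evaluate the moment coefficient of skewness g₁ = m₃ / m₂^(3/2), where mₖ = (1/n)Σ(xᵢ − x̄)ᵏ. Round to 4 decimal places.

x̄ = (10 + 2 + 3 + 11 + 5 + 15 + 17 + 3) / 8 = 8.2500
deviations (xᵢ − x̄): 1.7500, -6.2500, -5.2500, 2.7500, -3.2500, 6.7500, 8.7500, -5.2500
Σ(xᵢ − x̄)² = 237.5000 ⇒ m₂ = 237.5000/8 = 29.68750
Σ(xᵢ − x̄)³ = 435.7500 ⇒ m₃ = 435.7500/8 = 54.46875
m₂^(3/2) = 29.68750^(1.5) = 161.75602
g₁ = m₃ / m₂^(3/2) = 54.46875 / 161.75602 ≈ 0.3367

0.3367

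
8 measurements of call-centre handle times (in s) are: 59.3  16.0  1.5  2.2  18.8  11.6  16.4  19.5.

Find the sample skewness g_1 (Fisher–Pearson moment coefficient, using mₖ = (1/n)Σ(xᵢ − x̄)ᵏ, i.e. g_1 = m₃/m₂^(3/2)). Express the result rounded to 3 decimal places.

x̄ = (59.3 + 16.0 + 1.5 + 2.2 + 18.8 + 11.6 + 16.4 + 19.5) / 8 = 18.1625
deviations (xᵢ − x̄): 41.1375, -2.1625, -16.6625, -15.9625, 0.6375, -6.5625, -1.7625, 1.3375
Σ(xᵢ − x̄)² = 2277.7788 ⇒ m₂ = 2277.7788/8 = 284.72234
Σ(xᵢ − x̄)³ = 60627.7555 ⇒ m₃ = 60627.7555/8 = 7578.46944
m₂^(3/2) = 284.72234^(1.5) = 4804.32441
g_1 = m₃ / m₂^(3/2) = 7578.46944 / 4804.32441 ≈ 1.577

1.577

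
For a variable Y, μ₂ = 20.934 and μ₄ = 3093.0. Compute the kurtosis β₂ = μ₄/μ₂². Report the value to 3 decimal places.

7.058

μ₂² = 20.934² = 438.23236
μ₄/μ₂² = 3093.0 / 438.23236 = 7.05790
β₂ ≈ 7.058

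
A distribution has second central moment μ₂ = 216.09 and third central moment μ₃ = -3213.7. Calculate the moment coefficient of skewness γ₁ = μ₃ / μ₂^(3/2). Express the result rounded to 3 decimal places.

σ = √μ₂ = √216.09 = 14.70000
σ³ = μ₂^(3/2) = 3176.52300
γ₁ = μ₃/σ³ = -3213.7 / 3176.52300 ≈ -1.012

-1.012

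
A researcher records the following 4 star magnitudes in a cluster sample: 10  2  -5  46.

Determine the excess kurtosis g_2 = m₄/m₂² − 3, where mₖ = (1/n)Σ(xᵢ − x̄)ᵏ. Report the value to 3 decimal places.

x̄ = 13.2500
Σ(xᵢ − x̄)² = 1542.7500 ⇒ m₂ = 385.68750
Σ(xᵢ − x̄)⁴ = 1277450.5781 ⇒ m₄ = 319362.64453
m₂² = 148754.84766
g_2 = m₄/m₂² − 3 = 2.14691 − 3 ≈ -0.853

-0.853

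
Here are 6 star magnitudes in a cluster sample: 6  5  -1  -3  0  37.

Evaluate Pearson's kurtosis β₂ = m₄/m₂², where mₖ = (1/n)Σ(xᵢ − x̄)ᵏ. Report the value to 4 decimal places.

3.8148

x̄ = 7.3333
Σ(xᵢ − x̄)² = 1117.3333 ⇒ m₂ = 186.22222
Σ(xᵢ − x̄)⁴ = 793744.4444 ⇒ m₄ = 132290.74074
m₂² = 34678.71605
β₂ = m₄/m₂² = 132290.74074 / 34678.71605 ≈ 3.8148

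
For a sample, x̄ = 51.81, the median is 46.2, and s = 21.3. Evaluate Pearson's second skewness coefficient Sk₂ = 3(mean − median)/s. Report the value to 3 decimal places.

Sk₂ = 3(51.81 − 46.2) / 21.3 = 3 × 5.6100 / 21.3
    = 16.8300 / 21.3 ≈ 0.790

0.790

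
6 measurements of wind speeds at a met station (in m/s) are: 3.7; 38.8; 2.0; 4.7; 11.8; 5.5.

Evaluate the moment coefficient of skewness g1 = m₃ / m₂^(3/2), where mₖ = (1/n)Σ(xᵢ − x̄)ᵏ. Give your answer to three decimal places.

x̄ = (3.7 + 38.8 + 2.0 + 4.7 + 11.8 + 5.5) / 6 = 11.0833
deviations (xᵢ − x̄): -7.3833, 27.7167, -9.0833, -6.3833, 0.7167, -5.5833
Σ(xᵢ − x̄)² = 977.6683 ⇒ m₂ = 977.6683/6 = 162.94472
Σ(xᵢ − x̄)³ = 19706.6044 ⇒ m₃ = 19706.6044/6 = 3284.43407
m₂^(3/2) = 162.94472^(1.5) = 2079.98617
g1 = m₃ / m₂^(3/2) = 3284.43407 / 2079.98617 ≈ 1.579

1.579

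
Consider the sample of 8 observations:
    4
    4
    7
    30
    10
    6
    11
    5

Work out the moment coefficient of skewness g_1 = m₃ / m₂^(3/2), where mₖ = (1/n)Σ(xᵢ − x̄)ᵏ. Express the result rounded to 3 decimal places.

x̄ = (4 + 4 + 7 + 30 + 10 + 6 + 11 + 5) / 8 = 9.6250
deviations (xᵢ − x̄): -5.6250, -5.6250, -2.6250, 20.3750, 0.3750, -3.6250, 1.3750, -4.6250
Σ(xᵢ − x̄)² = 521.8750 ⇒ m₂ = 521.8750/8 = 65.23438
Σ(xᵢ − x̄)³ = 7940.5313 ⇒ m₃ = 7940.5313/8 = 992.56641
m₂^(3/2) = 65.23438^(1.5) = 526.88369
g_1 = m₃ / m₂^(3/2) = 992.56641 / 526.88369 ≈ 1.884

1.884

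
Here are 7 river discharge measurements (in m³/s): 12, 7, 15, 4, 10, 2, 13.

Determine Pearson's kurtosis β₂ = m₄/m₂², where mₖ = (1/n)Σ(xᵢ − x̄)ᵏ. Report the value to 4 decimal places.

1.6700

x̄ = 9.0000
Σ(xᵢ − x̄)² = 140.0000 ⇒ m₂ = 20.00000
Σ(xᵢ − x̄)⁴ = 4676.0000 ⇒ m₄ = 668.00000
m₂² = 400.00000
β₂ = m₄/m₂² = 668.00000 / 400.00000 ≈ 1.6700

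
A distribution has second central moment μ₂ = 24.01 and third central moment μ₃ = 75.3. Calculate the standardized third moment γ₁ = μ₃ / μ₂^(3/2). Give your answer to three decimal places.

σ = √μ₂ = √24.01 = 4.90000
σ³ = μ₂^(3/2) = 117.64900
γ₁ = μ₃/σ³ = 75.3 / 117.64900 ≈ 0.640

0.640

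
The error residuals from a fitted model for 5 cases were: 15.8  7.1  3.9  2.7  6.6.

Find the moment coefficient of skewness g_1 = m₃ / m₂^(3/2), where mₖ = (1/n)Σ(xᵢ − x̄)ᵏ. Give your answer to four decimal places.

x̄ = (15.8 + 7.1 + 3.9 + 2.7 + 6.6) / 5 = 7.2200
deviations (xᵢ − x̄): 8.5800, -0.1200, -3.3200, -4.5200, -0.6200
Σ(xᵢ − x̄)² = 105.4680 ⇒ m₂ = 105.4680/5 = 21.09360
Σ(xᵢ − x̄)³ = 502.4489 ⇒ m₃ = 502.4489/5 = 100.48978
m₂^(3/2) = 21.09360^(1.5) = 96.87820
g_1 = m₃ / m₂^(3/2) = 100.48978 / 96.87820 ≈ 1.0373

1.0373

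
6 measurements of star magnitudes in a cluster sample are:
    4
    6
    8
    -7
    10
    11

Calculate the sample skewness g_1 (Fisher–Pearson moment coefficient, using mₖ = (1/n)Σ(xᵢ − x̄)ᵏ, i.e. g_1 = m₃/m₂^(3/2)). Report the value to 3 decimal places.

-1.221

x̄ = (4 + 6 + 8 - 7 + 10 + 11) / 6 = 5.3333
deviations (xᵢ − x̄): -1.3333, 0.6667, 2.6667, -12.3333, 4.6667, 5.6667
Σ(xᵢ − x̄)² = 215.3333 ⇒ m₂ = 215.3333/6 = 35.88889
Σ(xᵢ − x̄)³ = -1575.5556 ⇒ m₃ = -1575.5556/6 = -262.59259
m₂^(3/2) = 35.88889^(1.5) = 215.00077
g_1 = m₃ / m₂^(3/2) = -262.59259 / 215.00077 ≈ -1.221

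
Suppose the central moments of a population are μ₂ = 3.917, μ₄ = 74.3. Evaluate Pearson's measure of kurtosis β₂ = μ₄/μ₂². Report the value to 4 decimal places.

4.8426

μ₂² = 3.917² = 15.34289
μ₄/μ₂² = 74.3 / 15.34289 = 4.84263
β₂ ≈ 4.8426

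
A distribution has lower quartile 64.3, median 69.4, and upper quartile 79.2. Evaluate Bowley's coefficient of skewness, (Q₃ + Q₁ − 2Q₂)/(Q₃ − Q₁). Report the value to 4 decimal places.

0.3154

numerator: Q₃ + Q₁ − 2Q₂ = 79.2 + 64.3 − 2×69.4 = 4.7000
denominator: Q₃ − Q₁ = 79.2 − 64.3 = 14.9000
Bowley skewness = 4.7000 / 14.9000 ≈ 0.3154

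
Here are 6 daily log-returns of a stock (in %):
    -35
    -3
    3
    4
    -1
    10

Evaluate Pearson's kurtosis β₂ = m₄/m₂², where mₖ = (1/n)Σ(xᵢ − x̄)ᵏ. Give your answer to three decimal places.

x̄ = -3.6667
Σ(xᵢ − x̄)² = 1279.3333 ⇒ m₂ = 213.22222
Σ(xᵢ − x̄)⁴ = 1004254.4444 ⇒ m₄ = 167375.74074
m₂² = 45463.71605
β₂ = m₄/m₂² = 167375.74074 / 45463.71605 ≈ 3.682

3.682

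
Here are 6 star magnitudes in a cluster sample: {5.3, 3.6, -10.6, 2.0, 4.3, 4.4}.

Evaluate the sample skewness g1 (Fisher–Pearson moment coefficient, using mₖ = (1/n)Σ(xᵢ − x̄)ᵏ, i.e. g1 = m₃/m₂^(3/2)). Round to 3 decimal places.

x̄ = (5.3 + 3.6 - 10.6 + 2.0 + 4.3 + 4.4) / 6 = 1.5000
deviations (xᵢ − x̄): 3.8000, 2.1000, -12.1000, 0.5000, 2.8000, 2.9000
Σ(xᵢ − x̄)² = 181.7600 ⇒ m₂ = 181.7600/6 = 30.29333
Σ(xᵢ − x̄)³ = -1660.9620 ⇒ m₃ = -1660.9620/6 = -276.82700
m₂^(3/2) = 30.29333^(1.5) = 166.73263
g1 = m₃ / m₂^(3/2) = -276.82700 / 166.73263 ≈ -1.660

-1.660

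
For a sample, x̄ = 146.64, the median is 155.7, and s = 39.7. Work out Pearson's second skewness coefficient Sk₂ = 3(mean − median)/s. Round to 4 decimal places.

Sk₂ = 3(146.64 − 155.7) / 39.7 = 3 × -9.0600 / 39.7
    = -27.1800 / 39.7 ≈ -0.6846

-0.6846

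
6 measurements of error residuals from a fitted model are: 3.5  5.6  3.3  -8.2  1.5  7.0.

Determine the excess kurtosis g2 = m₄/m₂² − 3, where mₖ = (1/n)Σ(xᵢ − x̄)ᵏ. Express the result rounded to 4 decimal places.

0.3867

x̄ = 2.1167
Σ(xᵢ − x̄)² = 146.1083 ⇒ m₂ = 24.35139
Σ(xᵢ − x̄)⁴ = 12049.7821 ⇒ m₄ = 2008.29702
m₂² = 592.99014
g2 = m₄/m₂² − 3 = 3.38673 − 3 ≈ 0.3867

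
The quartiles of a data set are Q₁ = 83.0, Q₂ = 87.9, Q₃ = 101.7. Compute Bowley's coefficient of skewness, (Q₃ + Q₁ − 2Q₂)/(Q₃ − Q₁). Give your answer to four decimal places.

0.4759

numerator: Q₃ + Q₁ − 2Q₂ = 101.7 + 83.0 − 2×87.9 = 8.9000
denominator: Q₃ − Q₁ = 101.7 − 83.0 = 18.7000
Bowley skewness = 8.9000 / 18.7000 ≈ 0.4759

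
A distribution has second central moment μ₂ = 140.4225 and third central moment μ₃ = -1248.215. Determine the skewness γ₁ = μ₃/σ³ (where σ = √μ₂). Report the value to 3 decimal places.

σ = √μ₂ = √140.4225 = 11.85000
σ³ = μ₂^(3/2) = 1664.00663
γ₁ = μ₃/σ³ = -1248.215 / 1664.00663 ≈ -0.750

-0.750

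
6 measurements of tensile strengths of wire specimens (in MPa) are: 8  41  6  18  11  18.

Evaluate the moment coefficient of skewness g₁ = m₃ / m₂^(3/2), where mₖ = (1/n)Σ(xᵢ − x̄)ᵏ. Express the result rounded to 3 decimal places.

1.214

x̄ = (8 + 41 + 6 + 18 + 11 + 18) / 6 = 17.0000
deviations (xᵢ − x̄): -9.0000, 24.0000, -11.0000, 1.0000, -6.0000, 1.0000
Σ(xᵢ − x̄)² = 816.0000 ⇒ m₂ = 816.0000/6 = 136.00000
Σ(xᵢ − x̄)³ = 11550.0000 ⇒ m₃ = 11550.0000/6 = 1925.00000
m₂^(3/2) = 136.00000^(1.5) = 1586.01892
g₁ = m₃ / m₂^(3/2) = 1925.00000 / 1586.01892 ≈ 1.214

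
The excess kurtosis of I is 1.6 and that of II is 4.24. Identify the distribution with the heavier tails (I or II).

Higher excess kurtosis ⇒ heavier tails relative to the normal distribution.
1.6 vs 4.24: the larger is 4.24, so II has heavier tails.

II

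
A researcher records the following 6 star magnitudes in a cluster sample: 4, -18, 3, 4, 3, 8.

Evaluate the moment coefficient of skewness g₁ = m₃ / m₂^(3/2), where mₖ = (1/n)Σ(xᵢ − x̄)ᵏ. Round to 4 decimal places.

-1.6209

x̄ = (4 - 18 + 3 + 4 + 3 + 8) / 6 = 0.6667
deviations (xᵢ − x̄): 3.3333, -18.6667, 2.3333, 3.3333, 2.3333, 7.3333
Σ(xᵢ − x̄)² = 435.3333 ⇒ m₂ = 435.3333/6 = 72.55556
Σ(xᵢ − x̄)³ = -6010.4444 ⇒ m₃ = -6010.4444/6 = -1001.74074
m₂^(3/2) = 72.55556^(1.5) = 618.02495
g₁ = m₃ / m₂^(3/2) = -1001.74074 / 618.02495 ≈ -1.6209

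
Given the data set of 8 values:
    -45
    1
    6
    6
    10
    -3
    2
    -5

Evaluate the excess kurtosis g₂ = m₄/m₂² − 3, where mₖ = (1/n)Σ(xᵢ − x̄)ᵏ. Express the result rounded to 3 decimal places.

2.280

x̄ = -3.5000
Σ(xᵢ − x̄)² = 2138.0000 ⇒ m₂ = 267.25000
Σ(xᵢ − x̄)⁴ = 3016980.5000 ⇒ m₄ = 377122.56250
m₂² = 71422.56250
g₂ = m₄/m₂² − 3 = 5.28016 − 3 ≈ 2.280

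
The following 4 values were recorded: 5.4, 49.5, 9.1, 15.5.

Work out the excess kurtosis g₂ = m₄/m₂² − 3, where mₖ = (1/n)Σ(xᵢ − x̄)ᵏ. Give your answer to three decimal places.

-0.784

x̄ = 19.8750
Σ(xᵢ − x̄)² = 1222.4075 ⇒ m₂ = 305.60188
Σ(xᵢ − x̄)⁴ = 827999.7728 ⇒ m₄ = 206999.94321
m₂² = 93392.50600
g₂ = m₄/m₂² − 3 = 2.21645 − 3 ≈ -0.784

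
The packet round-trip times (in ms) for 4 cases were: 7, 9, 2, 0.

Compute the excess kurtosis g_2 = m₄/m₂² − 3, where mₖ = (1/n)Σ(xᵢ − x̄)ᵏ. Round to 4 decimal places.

x̄ = 4.5000
Σ(xᵢ − x̄)² = 53.0000 ⇒ m₂ = 13.25000
Σ(xᵢ − x̄)⁴ = 898.2500 ⇒ m₄ = 224.56250
m₂² = 175.56250
g_2 = m₄/m₂² − 3 = 1.27910 − 3 ≈ -1.7209

-1.7209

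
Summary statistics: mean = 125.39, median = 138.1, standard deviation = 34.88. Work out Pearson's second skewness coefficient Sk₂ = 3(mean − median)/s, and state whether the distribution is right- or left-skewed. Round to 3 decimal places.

Sk₂ = 3(125.39 − 138.1) / 34.88 = 3 × -12.7100 / 34.88
    = -38.1300 / 34.88 ≈ -1.093
Sk₂ < 0 ⇒ mean < median ⇒ left-skewed (negative skew).

-1.093, left-skewed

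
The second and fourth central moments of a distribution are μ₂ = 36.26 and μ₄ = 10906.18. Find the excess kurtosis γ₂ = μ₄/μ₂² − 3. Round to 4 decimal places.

μ₂² = 36.26² = 1314.78760
μ₄/μ₂² = 10906.18 / 1314.78760 = 8.29501
γ₂ = 8.29501 − 3 ≈ 5.2950

5.2950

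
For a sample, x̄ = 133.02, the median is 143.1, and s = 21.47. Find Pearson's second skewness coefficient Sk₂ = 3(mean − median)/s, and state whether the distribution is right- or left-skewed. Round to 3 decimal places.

-1.408, left-skewed

Sk₂ = 3(133.02 − 143.1) / 21.47 = 3 × -10.0800 / 21.47
    = -30.2400 / 21.47 ≈ -1.408
Sk₂ < 0 ⇒ mean < median ⇒ left-skewed (negative skew).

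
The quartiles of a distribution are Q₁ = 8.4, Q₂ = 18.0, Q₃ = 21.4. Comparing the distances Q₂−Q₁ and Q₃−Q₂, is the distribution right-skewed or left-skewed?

left-skewed

Q₂ − Q₁ = 9.6;  Q₃ − Q₂ = 3.4
Q₂ − Q₁ > Q₃ − Q₂ ⇒ the lower half is more spread out ⇒ left-skewed.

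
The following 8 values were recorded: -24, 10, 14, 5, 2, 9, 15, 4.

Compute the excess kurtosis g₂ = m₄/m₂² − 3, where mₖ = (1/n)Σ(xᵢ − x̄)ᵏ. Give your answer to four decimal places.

1.6902

x̄ = 4.3750
Σ(xᵢ − x̄)² = 1069.8750 ⇒ m₂ = 133.73438
Σ(xᵢ − x̄)⁴ = 671068.6816 ⇒ m₄ = 83883.58521
m₂² = 17884.88306
g₂ = m₄/m₂² − 3 = 4.69019 − 3 ≈ 1.6902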